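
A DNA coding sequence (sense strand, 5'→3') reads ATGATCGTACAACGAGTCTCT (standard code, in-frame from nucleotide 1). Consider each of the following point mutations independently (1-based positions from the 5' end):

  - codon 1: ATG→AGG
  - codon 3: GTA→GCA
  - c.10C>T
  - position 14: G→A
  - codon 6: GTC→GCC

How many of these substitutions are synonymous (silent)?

Codon 1: ATG (Met) → AGG (Arg) — missense.
Codon 3: GTA (Val) → GCA (Ala) — missense.
Codon 4: CAA (Gln) → TAA (Stop) — nonsense.
Codon 5: CGA (Arg) → CAA (Gln) — missense.
Codon 6: GTC (Val) → GCC (Ala) — missense.
Synonymous: 0 of 5.

0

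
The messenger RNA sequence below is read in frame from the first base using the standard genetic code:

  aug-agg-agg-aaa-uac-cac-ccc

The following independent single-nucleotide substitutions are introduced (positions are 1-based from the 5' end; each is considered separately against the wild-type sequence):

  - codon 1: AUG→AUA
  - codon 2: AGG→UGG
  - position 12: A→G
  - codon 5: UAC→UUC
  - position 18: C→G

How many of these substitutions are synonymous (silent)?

1

Codon 1: AUG (Met) → AUA (Ile) — missense.
Codon 2: AGG (Arg) → UGG (Trp) — missense.
Codon 4: AAA (Lys) → AAG (Lys) — synonymous.
Codon 5: UAC (Tyr) → UUC (Phe) — missense.
Codon 6: CAC (His) → CAG (Gln) — missense.
Synonymous: 1 of 5.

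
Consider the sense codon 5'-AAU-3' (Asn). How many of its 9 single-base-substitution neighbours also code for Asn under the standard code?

1

Position 1: none → 0 synonymous.
Position 2: none → 0 synonymous.
Position 3: AAC → 1 synonymous.
Total: 0 + 0 + 1 = 1.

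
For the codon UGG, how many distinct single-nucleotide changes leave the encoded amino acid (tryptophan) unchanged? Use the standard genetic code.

0

Position 1: none → 0 synonymous.
Position 2: none → 0 synonymous.
Position 3: none → 0 synonymous.
Total: 0 + 0 + 0 = 0.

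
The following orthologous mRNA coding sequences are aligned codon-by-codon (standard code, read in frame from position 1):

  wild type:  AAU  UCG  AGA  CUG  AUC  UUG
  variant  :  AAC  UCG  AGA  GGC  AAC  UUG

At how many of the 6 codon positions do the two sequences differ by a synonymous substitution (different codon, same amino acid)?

Codon 1: AAU Asn / AAC Asn — synonymous.
Codon 2: UCG Ser / UCG Ser — identical.
Codon 3: AGA Arg / AGA Arg — identical.
Codon 4: CUG Leu / GGC Gly — nonsynonymous.
Codon 5: AUC Ile / AAC Asn — nonsynonymous.
Codon 6: UUG Leu / UUG Leu — identical.
Synonymous differences: 1.

1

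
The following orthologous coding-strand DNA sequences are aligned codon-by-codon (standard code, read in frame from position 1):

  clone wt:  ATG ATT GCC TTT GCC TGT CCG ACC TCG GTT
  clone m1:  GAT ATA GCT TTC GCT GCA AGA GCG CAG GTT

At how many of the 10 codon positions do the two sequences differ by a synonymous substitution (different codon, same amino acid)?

4

Codon 1: ATG Met / GAT Asp — nonsynonymous.
Codon 2: ATT Ile / ATA Ile — synonymous.
Codon 3: GCC Ala / GCT Ala — synonymous.
Codon 4: TTT Phe / TTC Phe — synonymous.
Codon 5: GCC Ala / GCT Ala — synonymous.
Codon 6: TGT Cys / GCA Ala — nonsynonymous.
Codon 7: CCG Pro / AGA Arg — nonsynonymous.
Codon 8: ACC Thr / GCG Ala — nonsynonymous.
Codon 9: TCG Ser / CAG Gln — nonsynonymous.
Codon 10: GTT Val / GTT Val — identical.
Synonymous differences: 4.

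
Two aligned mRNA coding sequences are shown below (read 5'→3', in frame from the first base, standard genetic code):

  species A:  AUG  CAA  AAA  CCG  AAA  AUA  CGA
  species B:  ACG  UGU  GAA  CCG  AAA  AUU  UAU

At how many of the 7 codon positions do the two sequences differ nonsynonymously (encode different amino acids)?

Codon 1: AUG Met / ACG Thr — nonsynonymous.
Codon 2: CAA Gln / UGU Cys — nonsynonymous.
Codon 3: AAA Lys / GAA Glu — nonsynonymous.
Codon 4: CCG Pro / CCG Pro — identical.
Codon 5: AAA Lys / AAA Lys — identical.
Codon 6: AUA Ile / AUU Ile — synonymous.
Codon 7: CGA Arg / UAU Tyr — nonsynonymous.
Nonsynonymous differences: 4.

4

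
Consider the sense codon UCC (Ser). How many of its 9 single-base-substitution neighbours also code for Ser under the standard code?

3

Position 1: none → 0 synonymous.
Position 2: none → 0 synonymous.
Position 3: UCU, UCA, UCG → 3 synonymous.
Total: 0 + 0 + 3 = 3.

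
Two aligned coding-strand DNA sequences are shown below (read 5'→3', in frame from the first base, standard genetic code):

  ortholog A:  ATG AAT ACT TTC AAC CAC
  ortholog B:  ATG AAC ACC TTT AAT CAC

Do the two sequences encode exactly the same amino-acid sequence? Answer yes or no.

yes

Codon 1: ATG Met / ATG Met — identical.
Codon 2: AAT Asn / AAC Asn — synonymous.
Codon 3: ACT Thr / ACC Thr — synonymous.
Codon 4: TTC Phe / TTT Phe — synonymous.
Codon 5: AAC Asn / AAT Asn — synonymous.
Codon 6: CAC His / CAC His — identical.
Nonsynonymous differences: 0 → same protein.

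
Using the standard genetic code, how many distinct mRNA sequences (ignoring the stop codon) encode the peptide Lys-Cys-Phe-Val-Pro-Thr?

Lys: 2 codons.
Cys: 2 codons.
Phe: 2 codons.
Val: 4 codons.
Pro: 4 codons.
Thr: 4 codons.
2 × 2 × 2 × 4 × 4 × 4 = 512.

512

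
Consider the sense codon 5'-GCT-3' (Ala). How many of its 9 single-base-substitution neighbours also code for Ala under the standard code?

Position 1: none → 0 synonymous.
Position 2: none → 0 synonymous.
Position 3: GCC, GCA, GCG → 3 synonymous.
Total: 0 + 0 + 3 = 3.

3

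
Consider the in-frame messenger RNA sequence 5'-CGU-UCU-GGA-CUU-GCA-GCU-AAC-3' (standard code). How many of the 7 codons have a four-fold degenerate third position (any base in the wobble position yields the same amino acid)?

Codon 1 CGU (Arg): third position 4-fold.
Codon 2 UCU (Ser): third position 4-fold.
Codon 3 GGA (Gly): third position 4-fold.
Codon 4 CUU (Leu): third position 4-fold.
Codon 5 GCA (Ala): third position 4-fold.
Codon 6 GCU (Ala): third position 4-fold.
Codon 7 AAC (Asn): third position 2-fold.
Four-fold degenerate third positions: 6.

6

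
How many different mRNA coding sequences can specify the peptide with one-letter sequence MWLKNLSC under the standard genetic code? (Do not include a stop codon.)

Met: 1 codon.
Trp: 1 codon.
Leu: 6 codons.
Lys: 2 codons.
Asn: 2 codons.
Leu: 6 codons.
Ser: 6 codons.
Cys: 2 codons.
1 × 1 × 6 × 2 × 2 × 6 × 6 × 2 = 1728.

1728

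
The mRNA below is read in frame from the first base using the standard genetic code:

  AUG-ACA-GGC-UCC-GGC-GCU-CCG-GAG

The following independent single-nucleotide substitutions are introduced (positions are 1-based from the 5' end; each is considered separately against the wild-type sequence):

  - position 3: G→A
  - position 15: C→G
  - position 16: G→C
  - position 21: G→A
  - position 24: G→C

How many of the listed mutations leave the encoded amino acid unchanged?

2

Codon 1: AUG (Met) → AUA (Ile) — missense.
Codon 5: GGC (Gly) → GGG (Gly) — synonymous.
Codon 6: GCU (Ala) → CCU (Pro) — missense.
Codon 7: CCG (Pro) → CCA (Pro) — synonymous.
Codon 8: GAG (Glu) → GAC (Asp) — missense.
Synonymous: 2 of 5.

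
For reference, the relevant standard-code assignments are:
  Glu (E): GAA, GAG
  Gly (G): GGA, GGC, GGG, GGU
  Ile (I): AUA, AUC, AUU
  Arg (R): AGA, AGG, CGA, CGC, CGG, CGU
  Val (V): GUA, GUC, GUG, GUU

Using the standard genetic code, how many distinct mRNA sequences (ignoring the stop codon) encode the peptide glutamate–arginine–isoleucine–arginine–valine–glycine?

Glu: 2 codons.
Arg: 6 codons.
Ile: 3 codons.
Arg: 6 codons.
Val: 4 codons.
Gly: 4 codons.
2 × 6 × 3 × 6 × 4 × 4 = 3456.

3456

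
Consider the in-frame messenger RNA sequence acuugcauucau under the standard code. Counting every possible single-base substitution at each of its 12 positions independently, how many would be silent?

Codon 1 (ACU, Thr): 3 synonymous substitutions.
Codon 2 (UGC, Cys): 1 synonymous substitution.
Codon 3 (AUU, Ile): 2 synonymous substitutions.
Codon 4 (CAU, His): 1 synonymous substitution.
Total: 3 + 1 + 2 + 1 = 7.

7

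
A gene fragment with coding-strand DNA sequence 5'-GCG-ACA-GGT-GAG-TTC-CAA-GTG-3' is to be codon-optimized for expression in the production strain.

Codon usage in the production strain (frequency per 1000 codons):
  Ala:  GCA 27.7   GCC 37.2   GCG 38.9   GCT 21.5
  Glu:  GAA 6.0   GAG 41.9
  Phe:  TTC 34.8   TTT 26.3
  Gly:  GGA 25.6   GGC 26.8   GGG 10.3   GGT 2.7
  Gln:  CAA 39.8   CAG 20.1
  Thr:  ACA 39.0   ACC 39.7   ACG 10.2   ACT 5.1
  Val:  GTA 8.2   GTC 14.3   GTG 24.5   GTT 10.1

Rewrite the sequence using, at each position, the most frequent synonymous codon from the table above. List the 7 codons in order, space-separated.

GCG ACC GGC GAG TTC CAA GTG

Codon 1 (Ala): best is GCG at 38.9.
Codon 2 (Thr): best is ACC at 39.7.
Codon 3 (Gly): best is GGC at 26.8.
Codon 4 (Glu): best is GAG at 41.9.
Codon 5 (Phe): best is TTC at 34.8.
Codon 6 (Gln): best is CAA at 39.8.
Codon 7 (Val): best is GTG at 24.5.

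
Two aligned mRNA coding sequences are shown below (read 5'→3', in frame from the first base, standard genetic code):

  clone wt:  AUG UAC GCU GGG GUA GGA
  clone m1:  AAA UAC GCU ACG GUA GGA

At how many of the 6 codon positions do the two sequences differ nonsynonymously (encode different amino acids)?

2

Codon 1: AUG Met / AAA Lys — nonsynonymous.
Codon 2: UAC Tyr / UAC Tyr — identical.
Codon 3: GCU Ala / GCU Ala — identical.
Codon 4: GGG Gly / ACG Thr — nonsynonymous.
Codon 5: GUA Val / GUA Val — identical.
Codon 6: GGA Gly / GGA Gly — identical.
Nonsynonymous differences: 2.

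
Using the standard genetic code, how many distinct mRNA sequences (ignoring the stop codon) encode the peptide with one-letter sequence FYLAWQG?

768

Phe: 2 codons.
Tyr: 2 codons.
Leu: 6 codons.
Ala: 4 codons.
Trp: 1 codon.
Gln: 2 codons.
Gly: 4 codons.
2 × 2 × 6 × 4 × 1 × 2 × 4 = 768.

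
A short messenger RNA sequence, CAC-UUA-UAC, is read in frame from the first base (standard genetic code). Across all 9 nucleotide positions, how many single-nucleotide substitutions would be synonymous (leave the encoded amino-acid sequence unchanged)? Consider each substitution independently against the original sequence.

4

Codon 1 (CAC, His): 1 synonymous substitution.
Codon 2 (UUA, Leu): 2 synonymous substitutions.
Codon 3 (UAC, Tyr): 1 synonymous substitution.
Total: 1 + 2 + 1 = 4.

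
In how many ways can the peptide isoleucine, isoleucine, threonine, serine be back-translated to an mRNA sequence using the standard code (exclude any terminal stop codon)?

Ile: 3 codons.
Ile: 3 codons.
Thr: 4 codons.
Ser: 6 codons.
3 × 3 × 4 × 6 = 216.

216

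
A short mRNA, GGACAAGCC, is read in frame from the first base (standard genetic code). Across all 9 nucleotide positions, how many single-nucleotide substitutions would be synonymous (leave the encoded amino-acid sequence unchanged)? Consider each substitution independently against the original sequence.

7

Codon 1 (GGA, Gly): 3 synonymous substitutions.
Codon 2 (CAA, Gln): 1 synonymous substitution.
Codon 3 (GCC, Ala): 3 synonymous substitutions.
Total: 3 + 1 + 3 = 7.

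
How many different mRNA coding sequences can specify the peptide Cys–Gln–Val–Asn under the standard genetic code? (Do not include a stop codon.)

Cys: 2 codons.
Gln: 2 codons.
Val: 4 codons.
Asn: 2 codons.
2 × 2 × 4 × 2 = 32.

32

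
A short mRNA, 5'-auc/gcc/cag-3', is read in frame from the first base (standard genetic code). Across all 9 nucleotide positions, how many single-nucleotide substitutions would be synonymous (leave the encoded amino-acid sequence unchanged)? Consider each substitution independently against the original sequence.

6

Codon 1 (AUC, Ile): 2 synonymous substitutions.
Codon 2 (GCC, Ala): 3 synonymous substitutions.
Codon 3 (CAG, Gln): 1 synonymous substitution.
Total: 2 + 3 + 1 = 6.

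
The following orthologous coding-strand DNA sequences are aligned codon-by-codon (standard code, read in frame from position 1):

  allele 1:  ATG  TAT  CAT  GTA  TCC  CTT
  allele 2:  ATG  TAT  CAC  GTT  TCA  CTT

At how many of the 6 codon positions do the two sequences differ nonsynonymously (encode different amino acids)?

0

Codon 1: ATG Met / ATG Met — identical.
Codon 2: TAT Tyr / TAT Tyr — identical.
Codon 3: CAT His / CAC His — synonymous.
Codon 4: GTA Val / GTT Val — synonymous.
Codon 5: TCC Ser / TCA Ser — synonymous.
Codon 6: CTT Leu / CTT Leu — identical.
Nonsynonymous differences: 0.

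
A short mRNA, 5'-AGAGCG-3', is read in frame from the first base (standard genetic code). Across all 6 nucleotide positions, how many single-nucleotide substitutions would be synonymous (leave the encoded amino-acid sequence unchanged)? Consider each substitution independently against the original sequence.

Codon 1 (AGA, Arg): 2 synonymous substitutions.
Codon 2 (GCG, Ala): 3 synonymous substitutions.
Total: 2 + 3 = 5.

5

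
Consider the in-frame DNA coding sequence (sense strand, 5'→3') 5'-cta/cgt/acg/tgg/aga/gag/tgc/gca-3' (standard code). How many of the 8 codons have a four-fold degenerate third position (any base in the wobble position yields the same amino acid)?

Codon 1 CTA (Leu): third position 4-fold.
Codon 2 CGT (Arg): third position 4-fold.
Codon 3 ACG (Thr): third position 4-fold.
Codon 4 TGG (Trp): third position 1-fold.
Codon 5 AGA (Arg): third position 2-fold.
Codon 6 GAG (Glu): third position 2-fold.
Codon 7 TGC (Cys): third position 2-fold.
Codon 8 GCA (Ala): third position 4-fold.
Four-fold degenerate third positions: 4.

4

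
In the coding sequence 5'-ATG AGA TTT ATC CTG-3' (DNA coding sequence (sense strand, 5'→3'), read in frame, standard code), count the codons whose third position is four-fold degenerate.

1

Codon 1 ATG (Met): third position 1-fold.
Codon 2 AGA (Arg): third position 2-fold.
Codon 3 TTT (Phe): third position 2-fold.
Codon 4 ATC (Ile): third position 3-fold.
Codon 5 CTG (Leu): third position 4-fold.
Four-fold degenerate third positions: 1.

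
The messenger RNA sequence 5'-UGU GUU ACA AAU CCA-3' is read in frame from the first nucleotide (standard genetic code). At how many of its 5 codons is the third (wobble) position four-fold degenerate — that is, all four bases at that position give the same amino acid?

3

Codon 1 UGU (Cys): third position 2-fold.
Codon 2 GUU (Val): third position 4-fold.
Codon 3 ACA (Thr): third position 4-fold.
Codon 4 AAU (Asn): third position 2-fold.
Codon 5 CCA (Pro): third position 4-fold.
Four-fold degenerate third positions: 3.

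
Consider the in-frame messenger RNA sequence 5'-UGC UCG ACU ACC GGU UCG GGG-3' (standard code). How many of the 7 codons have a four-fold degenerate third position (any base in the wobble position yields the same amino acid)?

Codon 1 UGC (Cys): third position 2-fold.
Codon 2 UCG (Ser): third position 4-fold.
Codon 3 ACU (Thr): third position 4-fold.
Codon 4 ACC (Thr): third position 4-fold.
Codon 5 GGU (Gly): third position 4-fold.
Codon 6 UCG (Ser): third position 4-fold.
Codon 7 GGG (Gly): third position 4-fold.
Four-fold degenerate third positions: 6.

6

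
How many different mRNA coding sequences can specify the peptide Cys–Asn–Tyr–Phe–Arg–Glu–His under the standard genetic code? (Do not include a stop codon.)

Cys: 2 codons.
Asn: 2 codons.
Tyr: 2 codons.
Phe: 2 codons.
Arg: 6 codons.
Glu: 2 codons.
His: 2 codons.
2 × 2 × 2 × 2 × 6 × 2 × 2 = 384.

384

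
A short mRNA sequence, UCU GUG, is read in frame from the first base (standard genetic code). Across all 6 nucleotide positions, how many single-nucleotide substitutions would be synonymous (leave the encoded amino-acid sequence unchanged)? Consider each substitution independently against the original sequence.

6

Codon 1 (UCU, Ser): 3 synonymous substitutions.
Codon 2 (GUG, Val): 3 synonymous substitutions.
Total: 3 + 3 = 6.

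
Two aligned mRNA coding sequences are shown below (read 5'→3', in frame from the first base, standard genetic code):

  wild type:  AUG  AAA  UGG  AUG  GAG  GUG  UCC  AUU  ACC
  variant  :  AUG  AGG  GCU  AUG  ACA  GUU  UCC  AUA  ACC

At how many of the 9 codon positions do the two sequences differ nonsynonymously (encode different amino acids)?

Codon 1: AUG Met / AUG Met — identical.
Codon 2: AAA Lys / AGG Arg — nonsynonymous.
Codon 3: UGG Trp / GCU Ala — nonsynonymous.
Codon 4: AUG Met / AUG Met — identical.
Codon 5: GAG Glu / ACA Thr — nonsynonymous.
Codon 6: GUG Val / GUU Val — synonymous.
Codon 7: UCC Ser / UCC Ser — identical.
Codon 8: AUU Ile / AUA Ile — synonymous.
Codon 9: ACC Thr / ACC Thr — identical.
Nonsynonymous differences: 3.

3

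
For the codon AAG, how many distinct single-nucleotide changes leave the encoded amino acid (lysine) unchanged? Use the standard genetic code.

1

Position 1: none → 0 synonymous.
Position 2: none → 0 synonymous.
Position 3: AAA → 1 synonymous.
Total: 0 + 0 + 1 = 1.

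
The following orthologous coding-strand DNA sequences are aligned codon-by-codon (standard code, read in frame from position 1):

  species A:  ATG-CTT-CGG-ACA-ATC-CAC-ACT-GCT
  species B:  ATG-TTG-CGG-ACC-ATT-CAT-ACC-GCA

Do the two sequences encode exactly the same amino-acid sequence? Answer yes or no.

yes

Codon 1: ATG Met / ATG Met — identical.
Codon 2: CTT Leu / TTG Leu — synonymous.
Codon 3: CGG Arg / CGG Arg — identical.
Codon 4: ACA Thr / ACC Thr — synonymous.
Codon 5: ATC Ile / ATT Ile — synonymous.
Codon 6: CAC His / CAT His — synonymous.
Codon 7: ACT Thr / ACC Thr — synonymous.
Codon 8: GCT Ala / GCA Ala — synonymous.
Nonsynonymous differences: 0 → same protein.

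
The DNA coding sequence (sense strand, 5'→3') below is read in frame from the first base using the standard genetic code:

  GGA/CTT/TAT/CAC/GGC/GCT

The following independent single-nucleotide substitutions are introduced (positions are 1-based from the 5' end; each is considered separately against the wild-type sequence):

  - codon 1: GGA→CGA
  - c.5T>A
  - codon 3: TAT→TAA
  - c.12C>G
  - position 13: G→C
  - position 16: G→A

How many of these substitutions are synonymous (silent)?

0

Codon 1: GGA (Gly) → CGA (Arg) — missense.
Codon 2: CTT (Leu) → CAT (His) — missense.
Codon 3: TAT (Tyr) → TAA (Stop) — nonsense.
Codon 4: CAC (His) → CAG (Gln) — missense.
Codon 5: GGC (Gly) → CGC (Arg) — missense.
Codon 6: GCT (Ala) → ACT (Thr) — missense.
Synonymous: 0 of 6.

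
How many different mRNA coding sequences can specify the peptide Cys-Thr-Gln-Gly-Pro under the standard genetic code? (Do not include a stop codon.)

Cys: 2 codons.
Thr: 4 codons.
Gln: 2 codons.
Gly: 4 codons.
Pro: 4 codons.
2 × 4 × 2 × 4 × 4 = 256.

256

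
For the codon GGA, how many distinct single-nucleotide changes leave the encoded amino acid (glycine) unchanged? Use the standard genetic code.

Position 1: none → 0 synonymous.
Position 2: none → 0 synonymous.
Position 3: GGT, GGC, GGG → 3 synonymous.
Total: 0 + 0 + 3 = 3.

3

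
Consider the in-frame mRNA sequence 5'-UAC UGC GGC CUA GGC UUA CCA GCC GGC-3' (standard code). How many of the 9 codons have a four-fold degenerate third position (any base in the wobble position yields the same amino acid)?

6

Codon 1 UAC (Tyr): third position 2-fold.
Codon 2 UGC (Cys): third position 2-fold.
Codon 3 GGC (Gly): third position 4-fold.
Codon 4 CUA (Leu): third position 4-fold.
Codon 5 GGC (Gly): third position 4-fold.
Codon 6 UUA (Leu): third position 2-fold.
Codon 7 CCA (Pro): third position 4-fold.
Codon 8 GCC (Ala): third position 4-fold.
Codon 9 GGC (Gly): third position 4-fold.
Four-fold degenerate third positions: 6.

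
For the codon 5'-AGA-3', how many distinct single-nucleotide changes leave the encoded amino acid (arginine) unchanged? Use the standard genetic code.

Position 1: CGA → 1 synonymous.
Position 2: none → 0 synonymous.
Position 3: AGG → 1 synonymous.
Total: 1 + 0 + 1 = 2.

2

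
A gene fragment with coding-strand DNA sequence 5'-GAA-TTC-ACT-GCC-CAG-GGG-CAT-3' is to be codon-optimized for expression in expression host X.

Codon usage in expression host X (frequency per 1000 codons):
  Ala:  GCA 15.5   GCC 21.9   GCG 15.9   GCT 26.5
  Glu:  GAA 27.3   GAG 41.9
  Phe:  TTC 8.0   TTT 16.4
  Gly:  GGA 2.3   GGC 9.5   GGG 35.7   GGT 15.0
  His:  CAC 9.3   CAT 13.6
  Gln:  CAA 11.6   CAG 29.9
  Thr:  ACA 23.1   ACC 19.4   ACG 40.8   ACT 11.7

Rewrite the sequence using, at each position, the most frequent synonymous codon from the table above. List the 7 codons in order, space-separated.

Codon 1 (Glu): best is GAG at 41.9.
Codon 2 (Phe): best is TTT at 16.4.
Codon 3 (Thr): best is ACG at 40.8.
Codon 4 (Ala): best is GCT at 26.5.
Codon 5 (Gln): best is CAG at 29.9.
Codon 6 (Gly): best is GGG at 35.7.
Codon 7 (His): best is CAT at 13.6.

GAG TTT ACG GCT CAG GGG CAT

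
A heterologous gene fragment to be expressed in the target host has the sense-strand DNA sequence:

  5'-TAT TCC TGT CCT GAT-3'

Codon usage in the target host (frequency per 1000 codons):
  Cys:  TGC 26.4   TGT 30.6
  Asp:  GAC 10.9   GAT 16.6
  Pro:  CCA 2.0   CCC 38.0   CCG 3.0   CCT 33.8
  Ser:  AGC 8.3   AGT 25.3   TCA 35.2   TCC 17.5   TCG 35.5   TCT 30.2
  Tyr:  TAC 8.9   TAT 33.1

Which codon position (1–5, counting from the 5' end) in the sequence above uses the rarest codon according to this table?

Codon 1 TAT (Tyr): 33.1 per 1000.
Codon 2 TCC (Ser): 17.5 per 1000.
Codon 3 TGT (Cys): 30.6 per 1000.
Codon 4 CCT (Pro): 33.8 per 1000.
Codon 5 GAT (Asp): 16.6 per 1000.
Lowest frequency is 16.6 at codon 5.

5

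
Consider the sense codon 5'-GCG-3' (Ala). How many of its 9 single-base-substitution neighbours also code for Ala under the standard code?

3

Position 1: none → 0 synonymous.
Position 2: none → 0 synonymous.
Position 3: GCU, GCC, GCA → 3 synonymous.
Total: 0 + 0 + 3 = 3.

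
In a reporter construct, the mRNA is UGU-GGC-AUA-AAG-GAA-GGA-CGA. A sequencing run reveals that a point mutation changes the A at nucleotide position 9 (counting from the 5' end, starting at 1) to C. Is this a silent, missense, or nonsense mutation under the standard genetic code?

Position 9 falls in codon 3: AUA → Ile.
After the substitution the codon is AUC → Ile.
Both encode Ile, so the change is synonymous.

silent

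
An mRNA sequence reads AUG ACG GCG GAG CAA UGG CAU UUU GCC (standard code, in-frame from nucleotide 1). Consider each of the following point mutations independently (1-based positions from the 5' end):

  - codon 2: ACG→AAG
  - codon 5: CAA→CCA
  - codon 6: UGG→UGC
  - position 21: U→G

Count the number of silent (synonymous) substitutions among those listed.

Codon 2: ACG (Thr) → AAG (Lys) — missense.
Codon 5: CAA (Gln) → CCA (Pro) — missense.
Codon 6: UGG (Trp) → UGC (Cys) — missense.
Codon 7: CAU (His) → CAG (Gln) — missense.
Synonymous: 0 of 4.

0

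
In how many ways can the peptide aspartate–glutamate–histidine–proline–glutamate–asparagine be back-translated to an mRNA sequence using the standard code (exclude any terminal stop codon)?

Asp: 2 codons.
Glu: 2 codons.
His: 2 codons.
Pro: 4 codons.
Glu: 2 codons.
Asn: 2 codons.
2 × 2 × 2 × 4 × 2 × 2 = 128.

128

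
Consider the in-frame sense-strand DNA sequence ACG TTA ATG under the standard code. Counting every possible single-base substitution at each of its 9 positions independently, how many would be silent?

Codon 1 (ACG, Thr): 3 synonymous substitutions.
Codon 2 (TTA, Leu): 2 synonymous substitutions.
Codon 3 (ATG, Met): 0 synonymous substitutions.
Total: 3 + 2 + 0 = 5.

5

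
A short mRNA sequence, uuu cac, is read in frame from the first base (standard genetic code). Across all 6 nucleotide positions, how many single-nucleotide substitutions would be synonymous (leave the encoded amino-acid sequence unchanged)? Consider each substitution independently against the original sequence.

2

Codon 1 (UUU, Phe): 1 synonymous substitution.
Codon 2 (CAC, His): 1 synonymous substitution.
Total: 1 + 1 = 2.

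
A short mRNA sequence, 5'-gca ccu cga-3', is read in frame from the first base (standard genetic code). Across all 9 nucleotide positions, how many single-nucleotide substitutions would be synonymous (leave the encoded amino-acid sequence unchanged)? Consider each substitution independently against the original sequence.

Codon 1 (GCA, Ala): 3 synonymous substitutions.
Codon 2 (CCU, Pro): 3 synonymous substitutions.
Codon 3 (CGA, Arg): 4 synonymous substitutions.
Total: 3 + 3 + 4 = 10.

10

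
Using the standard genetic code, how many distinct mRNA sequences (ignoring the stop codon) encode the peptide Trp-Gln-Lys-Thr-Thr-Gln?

128

Trp: 1 codon.
Gln: 2 codons.
Lys: 2 codons.
Thr: 4 codons.
Thr: 4 codons.
Gln: 2 codons.
1 × 2 × 2 × 4 × 4 × 2 = 128.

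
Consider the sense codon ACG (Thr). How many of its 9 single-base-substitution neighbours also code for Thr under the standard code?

Position 1: none → 0 synonymous.
Position 2: none → 0 synonymous.
Position 3: ACU, ACC, ACA → 3 synonymous.
Total: 0 + 0 + 3 = 3.

3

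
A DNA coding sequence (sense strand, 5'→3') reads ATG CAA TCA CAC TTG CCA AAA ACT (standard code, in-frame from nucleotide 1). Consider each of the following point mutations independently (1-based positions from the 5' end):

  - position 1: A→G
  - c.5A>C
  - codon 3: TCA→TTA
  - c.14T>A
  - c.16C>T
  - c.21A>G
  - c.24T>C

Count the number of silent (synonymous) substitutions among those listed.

2

Codon 1: ATG (Met) → GTG (Val) — missense.
Codon 2: CAA (Gln) → CCA (Pro) — missense.
Codon 3: TCA (Ser) → TTA (Leu) — missense.
Codon 5: TTG (Leu) → TAG (Stop) — nonsense.
Codon 6: CCA (Pro) → TCA (Ser) — missense.
Codon 7: AAA (Lys) → AAG (Lys) — synonymous.
Codon 8: ACT (Thr) → ACC (Thr) — synonymous.
Synonymous: 2 of 7.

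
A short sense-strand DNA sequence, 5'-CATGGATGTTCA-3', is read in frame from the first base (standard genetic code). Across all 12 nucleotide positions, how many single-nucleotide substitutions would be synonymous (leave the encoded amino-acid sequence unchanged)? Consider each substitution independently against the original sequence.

8

Codon 1 (CAT, His): 1 synonymous substitution.
Codon 2 (GGA, Gly): 3 synonymous substitutions.
Codon 3 (TGT, Cys): 1 synonymous substitution.
Codon 4 (TCA, Ser): 3 synonymous substitutions.
Total: 1 + 3 + 1 + 3 = 8.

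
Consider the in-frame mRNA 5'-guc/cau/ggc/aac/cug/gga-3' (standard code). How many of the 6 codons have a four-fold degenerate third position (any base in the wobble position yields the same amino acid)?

4

Codon 1 GUC (Val): third position 4-fold.
Codon 2 CAU (His): third position 2-fold.
Codon 3 GGC (Gly): third position 4-fold.
Codon 4 AAC (Asn): third position 2-fold.
Codon 5 CUG (Leu): third position 4-fold.
Codon 6 GGA (Gly): third position 4-fold.
Four-fold degenerate third positions: 4.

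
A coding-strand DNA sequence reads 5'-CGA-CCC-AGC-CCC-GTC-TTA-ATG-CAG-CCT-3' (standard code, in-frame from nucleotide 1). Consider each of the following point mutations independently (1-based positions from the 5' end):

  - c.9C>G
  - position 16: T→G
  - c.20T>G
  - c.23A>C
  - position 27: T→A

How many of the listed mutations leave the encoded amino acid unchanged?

1

Codon 3: AGC (Ser) → AGG (Arg) — missense.
Codon 6: TTA (Leu) → GTA (Val) — missense.
Codon 7: ATG (Met) → AGG (Arg) — missense.
Codon 8: CAG (Gln) → CCG (Pro) — missense.
Codon 9: CCT (Pro) → CCA (Pro) — synonymous.
Synonymous: 1 of 5.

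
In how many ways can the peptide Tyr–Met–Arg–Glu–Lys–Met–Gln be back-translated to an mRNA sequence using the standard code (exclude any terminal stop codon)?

Tyr: 2 codons.
Met: 1 codon.
Arg: 6 codons.
Glu: 2 codons.
Lys: 2 codons.
Met: 1 codon.
Gln: 2 codons.
2 × 1 × 6 × 2 × 2 × 1 × 2 = 96.

96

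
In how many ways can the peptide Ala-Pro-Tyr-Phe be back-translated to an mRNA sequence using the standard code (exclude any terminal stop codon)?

Ala: 4 codons.
Pro: 4 codons.
Tyr: 2 codons.
Phe: 2 codons.
4 × 4 × 2 × 2 = 64.

64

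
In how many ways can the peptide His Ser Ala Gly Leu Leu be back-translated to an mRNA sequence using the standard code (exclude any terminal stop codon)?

His: 2 codons.
Ser: 6 codons.
Ala: 4 codons.
Gly: 4 codons.
Leu: 6 codons.
Leu: 6 codons.
2 × 6 × 4 × 4 × 6 × 6 = 6912.

6912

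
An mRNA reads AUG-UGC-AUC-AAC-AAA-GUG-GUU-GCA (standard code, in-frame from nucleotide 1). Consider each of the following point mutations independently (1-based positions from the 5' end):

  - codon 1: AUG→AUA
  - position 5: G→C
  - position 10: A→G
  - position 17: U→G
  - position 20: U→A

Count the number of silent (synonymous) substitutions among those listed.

Codon 1: AUG (Met) → AUA (Ile) — missense.
Codon 2: UGC (Cys) → UCC (Ser) — missense.
Codon 4: AAC (Asn) → GAC (Asp) — missense.
Codon 6: GUG (Val) → GGG (Gly) — missense.
Codon 7: GUU (Val) → GAU (Asp) — missense.
Synonymous: 0 of 5.

0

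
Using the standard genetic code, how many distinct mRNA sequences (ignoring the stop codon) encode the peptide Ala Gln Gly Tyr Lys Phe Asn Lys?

Ala: 4 codons.
Gln: 2 codons.
Gly: 4 codons.
Tyr: 2 codons.
Lys: 2 codons.
Phe: 2 codons.
Asn: 2 codons.
Lys: 2 codons.
4 × 2 × 4 × 2 × 2 × 2 × 2 × 2 = 1024.

1024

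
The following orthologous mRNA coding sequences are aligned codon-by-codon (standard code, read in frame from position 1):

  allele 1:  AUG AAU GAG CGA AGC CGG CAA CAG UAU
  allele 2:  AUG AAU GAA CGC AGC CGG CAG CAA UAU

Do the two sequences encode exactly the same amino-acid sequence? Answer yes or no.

yes

Codon 1: AUG Met / AUG Met — identical.
Codon 2: AAU Asn / AAU Asn — identical.
Codon 3: GAG Glu / GAA Glu — synonymous.
Codon 4: CGA Arg / CGC Arg — synonymous.
Codon 5: AGC Ser / AGC Ser — identical.
Codon 6: CGG Arg / CGG Arg — identical.
Codon 7: CAA Gln / CAG Gln — synonymous.
Codon 8: CAG Gln / CAA Gln — synonymous.
Codon 9: UAU Tyr / UAU Tyr — identical.
Nonsynonymous differences: 0 → same protein.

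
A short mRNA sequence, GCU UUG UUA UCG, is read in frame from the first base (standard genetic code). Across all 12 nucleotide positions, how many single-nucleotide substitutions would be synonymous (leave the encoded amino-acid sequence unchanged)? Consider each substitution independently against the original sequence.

10

Codon 1 (GCU, Ala): 3 synonymous substitutions.
Codon 2 (UUG, Leu): 2 synonymous substitutions.
Codon 3 (UUA, Leu): 2 synonymous substitutions.
Codon 4 (UCG, Ser): 3 synonymous substitutions.
Total: 3 + 2 + 2 + 3 = 10.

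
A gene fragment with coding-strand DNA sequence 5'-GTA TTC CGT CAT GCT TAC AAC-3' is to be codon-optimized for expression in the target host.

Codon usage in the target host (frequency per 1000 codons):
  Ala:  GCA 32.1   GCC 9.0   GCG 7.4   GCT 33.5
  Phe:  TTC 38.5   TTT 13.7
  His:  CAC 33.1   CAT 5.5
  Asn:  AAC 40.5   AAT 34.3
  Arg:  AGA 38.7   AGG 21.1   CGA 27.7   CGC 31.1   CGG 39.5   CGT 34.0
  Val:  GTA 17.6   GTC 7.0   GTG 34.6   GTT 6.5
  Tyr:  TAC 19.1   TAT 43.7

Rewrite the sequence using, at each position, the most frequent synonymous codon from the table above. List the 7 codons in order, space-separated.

GTG TTC CGG CAC GCT TAT AAC

Codon 1 (Val): best is GTG at 34.6.
Codon 2 (Phe): best is TTC at 38.5.
Codon 3 (Arg): best is CGG at 39.5.
Codon 4 (His): best is CAC at 33.1.
Codon 5 (Ala): best is GCT at 33.5.
Codon 6 (Tyr): best is TAT at 43.7.
Codon 7 (Asn): best is AAC at 40.5.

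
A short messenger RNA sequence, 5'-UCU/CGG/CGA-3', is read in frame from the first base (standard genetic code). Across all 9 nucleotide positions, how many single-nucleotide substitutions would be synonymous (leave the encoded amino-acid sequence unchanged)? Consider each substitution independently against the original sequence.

Codon 1 (UCU, Ser): 3 synonymous substitutions.
Codon 2 (CGG, Arg): 4 synonymous substitutions.
Codon 3 (CGA, Arg): 4 synonymous substitutions.
Total: 3 + 4 + 4 = 11.

11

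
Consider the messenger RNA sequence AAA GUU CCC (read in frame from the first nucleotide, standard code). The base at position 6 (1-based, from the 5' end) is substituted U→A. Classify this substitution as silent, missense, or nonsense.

silent

Position 6 falls in codon 2: GUU → Val.
After the substitution the codon is GUA → Val.
Both encode Val, so the change is synonymous.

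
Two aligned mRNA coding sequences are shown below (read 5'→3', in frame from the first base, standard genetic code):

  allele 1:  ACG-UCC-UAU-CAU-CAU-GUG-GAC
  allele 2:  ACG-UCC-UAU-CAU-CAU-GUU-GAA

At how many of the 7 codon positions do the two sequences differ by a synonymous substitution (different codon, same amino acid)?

Codon 1: ACG Thr / ACG Thr — identical.
Codon 2: UCC Ser / UCC Ser — identical.
Codon 3: UAU Tyr / UAU Tyr — identical.
Codon 4: CAU His / CAU His — identical.
Codon 5: CAU His / CAU His — identical.
Codon 6: GUG Val / GUU Val — synonymous.
Codon 7: GAC Asp / GAA Glu — nonsynonymous.
Synonymous differences: 1.

1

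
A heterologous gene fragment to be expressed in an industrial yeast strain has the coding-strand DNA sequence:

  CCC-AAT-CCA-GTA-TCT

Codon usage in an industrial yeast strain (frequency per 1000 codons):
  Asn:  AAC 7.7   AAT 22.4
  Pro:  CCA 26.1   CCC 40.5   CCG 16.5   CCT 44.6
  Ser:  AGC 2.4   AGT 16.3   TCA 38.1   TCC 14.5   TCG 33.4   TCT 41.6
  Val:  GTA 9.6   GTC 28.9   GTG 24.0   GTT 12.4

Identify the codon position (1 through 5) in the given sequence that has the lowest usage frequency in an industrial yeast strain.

4

Codon 1 CCC (Pro): 40.5 per 1000.
Codon 2 AAT (Asn): 22.4 per 1000.
Codon 3 CCA (Pro): 26.1 per 1000.
Codon 4 GTA (Val): 9.6 per 1000.
Codon 5 TCT (Ser): 41.6 per 1000.
Lowest frequency is 9.6 at codon 4.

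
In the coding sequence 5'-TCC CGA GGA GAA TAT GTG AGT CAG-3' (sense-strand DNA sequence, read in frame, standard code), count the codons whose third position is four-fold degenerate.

Codon 1 TCC (Ser): third position 4-fold.
Codon 2 CGA (Arg): third position 4-fold.
Codon 3 GGA (Gly): third position 4-fold.
Codon 4 GAA (Glu): third position 2-fold.
Codon 5 TAT (Tyr): third position 2-fold.
Codon 6 GTG (Val): third position 4-fold.
Codon 7 AGT (Ser): third position 2-fold.
Codon 8 CAG (Gln): third position 2-fold.
Four-fold degenerate third positions: 4.

4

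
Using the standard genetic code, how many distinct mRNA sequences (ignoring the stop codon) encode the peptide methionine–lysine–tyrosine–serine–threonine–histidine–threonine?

768

Met: 1 codon.
Lys: 2 codons.
Tyr: 2 codons.
Ser: 6 codons.
Thr: 4 codons.
His: 2 codons.
Thr: 4 codons.
1 × 2 × 2 × 6 × 4 × 2 × 4 = 768.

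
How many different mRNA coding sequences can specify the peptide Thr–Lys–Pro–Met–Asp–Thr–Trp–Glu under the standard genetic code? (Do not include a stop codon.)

Thr: 4 codons.
Lys: 2 codons.
Pro: 4 codons.
Met: 1 codon.
Asp: 2 codons.
Thr: 4 codons.
Trp: 1 codon.
Glu: 2 codons.
4 × 2 × 4 × 1 × 2 × 4 × 1 × 2 = 512.

512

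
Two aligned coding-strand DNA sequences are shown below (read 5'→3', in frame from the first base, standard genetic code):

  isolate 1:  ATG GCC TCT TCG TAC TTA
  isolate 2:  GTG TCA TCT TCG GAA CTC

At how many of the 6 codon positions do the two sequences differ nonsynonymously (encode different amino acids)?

3

Codon 1: ATG Met / GTG Val — nonsynonymous.
Codon 2: GCC Ala / TCA Ser — nonsynonymous.
Codon 3: TCT Ser / TCT Ser — identical.
Codon 4: TCG Ser / TCG Ser — identical.
Codon 5: TAC Tyr / GAA Glu — nonsynonymous.
Codon 6: TTA Leu / CTC Leu — synonymous.
Nonsynonymous differences: 3.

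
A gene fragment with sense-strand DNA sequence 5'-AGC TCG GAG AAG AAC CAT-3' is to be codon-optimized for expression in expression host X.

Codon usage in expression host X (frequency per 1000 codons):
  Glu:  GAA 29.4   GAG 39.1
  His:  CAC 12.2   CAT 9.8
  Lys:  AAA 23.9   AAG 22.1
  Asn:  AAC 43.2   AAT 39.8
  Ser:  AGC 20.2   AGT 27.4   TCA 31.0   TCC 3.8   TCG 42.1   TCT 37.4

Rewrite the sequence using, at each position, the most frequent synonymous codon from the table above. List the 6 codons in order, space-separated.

Codon 1 (Ser): best is TCG at 42.1.
Codon 2 (Ser): best is TCG at 42.1.
Codon 3 (Glu): best is GAG at 39.1.
Codon 4 (Lys): best is AAA at 23.9.
Codon 5 (Asn): best is AAC at 43.2.
Codon 6 (His): best is CAC at 12.2.

TCG TCG GAG AAA AAC CAC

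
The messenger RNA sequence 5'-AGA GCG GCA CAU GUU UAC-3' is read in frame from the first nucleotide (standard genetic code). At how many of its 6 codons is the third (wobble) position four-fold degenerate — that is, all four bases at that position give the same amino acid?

Codon 1 AGA (Arg): third position 2-fold.
Codon 2 GCG (Ala): third position 4-fold.
Codon 3 GCA (Ala): third position 4-fold.
Codon 4 CAU (His): third position 2-fold.
Codon 5 GUU (Val): third position 4-fold.
Codon 6 UAC (Tyr): third position 2-fold.
Four-fold degenerate third positions: 3.

3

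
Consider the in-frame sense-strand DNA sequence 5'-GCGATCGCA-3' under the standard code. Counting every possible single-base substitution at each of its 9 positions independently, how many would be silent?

8

Codon 1 (GCG, Ala): 3 synonymous substitutions.
Codon 2 (ATC, Ile): 2 synonymous substitutions.
Codon 3 (GCA, Ala): 3 synonymous substitutions.
Total: 3 + 2 + 3 = 8.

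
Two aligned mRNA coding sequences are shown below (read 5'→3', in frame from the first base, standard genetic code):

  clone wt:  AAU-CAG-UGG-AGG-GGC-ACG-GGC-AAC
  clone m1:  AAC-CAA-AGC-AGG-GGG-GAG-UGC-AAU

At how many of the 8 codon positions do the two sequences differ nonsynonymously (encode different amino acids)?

Codon 1: AAU Asn / AAC Asn — synonymous.
Codon 2: CAG Gln / CAA Gln — synonymous.
Codon 3: UGG Trp / AGC Ser — nonsynonymous.
Codon 4: AGG Arg / AGG Arg — identical.
Codon 5: GGC Gly / GGG Gly — synonymous.
Codon 6: ACG Thr / GAG Glu — nonsynonymous.
Codon 7: GGC Gly / UGC Cys — nonsynonymous.
Codon 8: AAC Asn / AAU Asn — synonymous.
Nonsynonymous differences: 3.

3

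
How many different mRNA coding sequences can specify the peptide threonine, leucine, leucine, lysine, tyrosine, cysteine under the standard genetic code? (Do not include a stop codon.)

Thr: 4 codons.
Leu: 6 codons.
Leu: 6 codons.
Lys: 2 codons.
Tyr: 2 codons.
Cys: 2 codons.
4 × 6 × 6 × 2 × 2 × 2 = 1152.

1152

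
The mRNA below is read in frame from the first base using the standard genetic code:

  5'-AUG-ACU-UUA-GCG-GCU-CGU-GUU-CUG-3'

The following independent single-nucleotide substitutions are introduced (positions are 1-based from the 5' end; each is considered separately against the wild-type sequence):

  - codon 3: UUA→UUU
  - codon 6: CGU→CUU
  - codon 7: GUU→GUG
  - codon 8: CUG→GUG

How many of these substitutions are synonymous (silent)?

Codon 3: UUA (Leu) → UUU (Phe) — missense.
Codon 6: CGU (Arg) → CUU (Leu) — missense.
Codon 7: GUU (Val) → GUG (Val) — synonymous.
Codon 8: CUG (Leu) → GUG (Val) — missense.
Synonymous: 1 of 4.

1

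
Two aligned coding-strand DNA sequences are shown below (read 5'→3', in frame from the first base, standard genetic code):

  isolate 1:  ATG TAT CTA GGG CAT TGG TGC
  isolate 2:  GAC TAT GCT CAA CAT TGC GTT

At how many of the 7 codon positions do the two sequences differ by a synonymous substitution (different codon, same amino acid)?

Codon 1: ATG Met / GAC Asp — nonsynonymous.
Codon 2: TAT Tyr / TAT Tyr — identical.
Codon 3: CTA Leu / GCT Ala — nonsynonymous.
Codon 4: GGG Gly / CAA Gln — nonsynonymous.
Codon 5: CAT His / CAT His — identical.
Codon 6: TGG Trp / TGC Cys — nonsynonymous.
Codon 7: TGC Cys / GTT Val — nonsynonymous.
Synonymous differences: 0.

0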